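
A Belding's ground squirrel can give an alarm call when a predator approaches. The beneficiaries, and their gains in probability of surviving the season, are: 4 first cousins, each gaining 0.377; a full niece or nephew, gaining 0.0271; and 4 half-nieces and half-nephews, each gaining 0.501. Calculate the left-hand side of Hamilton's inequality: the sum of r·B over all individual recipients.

0.445775

r to a first cousin = 1/8 (first cousins share one grandparent pair — two paths of length 4: r = 2·(1/2)^4 = 1/8).
r to a full niece or nephew = 1/4 (full aunt/uncle↔niece/nephew: two paths of length 3 through the shared grandparent pair: r = 2·(1/2)^3 = 1/4).
r to a half-niece or half-nephew = 1/8 (half-aunt/uncle↔niece/nephew: one path of length 3: r = (1/2)^3 = 1/8).
Summing one r·B term per recipient: 4·0.125·0.377 + 1·0.25·0.0271 + 4·0.125·0.501 = 0.445775.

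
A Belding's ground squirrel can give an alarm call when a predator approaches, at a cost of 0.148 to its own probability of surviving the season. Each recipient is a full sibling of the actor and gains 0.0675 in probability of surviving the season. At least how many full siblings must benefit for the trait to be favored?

5

r to a full sibling = 1/2 (full sibs share both parents — two paths of length 2: r = 2·(1/2)^2 = 1/2).
Hamilton's rule: n·r·B > C  ⇒  n > C/(r·B) = 0.148/(0.5·0.0675) = 4.385.
The smallest integer exceeding 4.385 is 5.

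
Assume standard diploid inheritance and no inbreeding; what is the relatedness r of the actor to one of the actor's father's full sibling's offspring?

Each parent–offspring link contributes a factor of 1/2, and independent paths through distinct common ancestors add.
First cousins share one grandparent pair — two paths of length 4: r = 2·(1/2)^4 = 1/8.

0.125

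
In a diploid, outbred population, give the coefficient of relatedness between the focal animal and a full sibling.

Each parent–offspring link contributes a factor of 1/2, and independent paths through distinct common ancestors add.
Full sibs share both parents — two paths of length 2: r = 2·(1/2)^2 = 1/2.

0.5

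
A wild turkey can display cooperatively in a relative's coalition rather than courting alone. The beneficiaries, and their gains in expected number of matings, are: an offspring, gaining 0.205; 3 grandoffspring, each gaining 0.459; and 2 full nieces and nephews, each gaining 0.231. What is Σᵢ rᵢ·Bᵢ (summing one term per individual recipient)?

r to an offspring = 1/2 (one parent–offspring link: r = (1/2)^1 = 1/2).
r to a grandoffspring = 1/4 (two parent–offspring links: r = (1/2)^2 = 1/4).
r to a full niece or nephew = 1/4 (full aunt/uncle↔niece/nephew: two paths of length 3 through the shared grandparent pair: r = 2·(1/2)^3 = 1/4).
Summing one r·B term per recipient: 1·0.5·0.205 + 3·0.25·0.459 + 2·0.25·0.231 = 0.56225.

0.56225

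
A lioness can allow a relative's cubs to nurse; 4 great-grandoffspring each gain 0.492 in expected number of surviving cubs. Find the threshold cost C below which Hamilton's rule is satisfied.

0.246

r to a great-grandoffspring = 0.125 (three parent–offspring links: r = (1/2)^3 = 1/8).
Hamilton's rule: n·r·B > C, so the trait is favored while C < n·r·B = 4·0.125·0.492 = 0.246.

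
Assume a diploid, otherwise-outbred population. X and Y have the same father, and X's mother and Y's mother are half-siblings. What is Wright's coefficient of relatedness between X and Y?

Wright's path rule: contributions from independent ancestry routes add.
X and Y are related in two ways: half-sibs through their shared father (r = 1/4) and half first cousins through their mothers (r = 1/16).
r = 1/4 + 1/16 = 5/16 = 0.3125.

0.3125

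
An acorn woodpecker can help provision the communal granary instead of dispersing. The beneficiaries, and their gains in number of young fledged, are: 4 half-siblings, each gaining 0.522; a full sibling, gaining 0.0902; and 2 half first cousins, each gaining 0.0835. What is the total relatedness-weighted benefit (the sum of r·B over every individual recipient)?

0.5775375

r to a half-sibling = 1/4 (half-sibs share one parent — one path of length 2: r = (1/2)^2 = 1/4).
r to a full sibling = 0.5 (full sibs share both parents — two paths of length 2: r = 2·(1/2)^2 = 1/2).
r to a half first cousin = 1/16 (half first cousins share one grandparent — one path of length 4: r = (1/2)^4 = 1/16).
Summing one r·B term per recipient: 4·0.25·0.522 + 1·0.5·0.0902 + 2·0.0625·0.0835 = 0.5775375.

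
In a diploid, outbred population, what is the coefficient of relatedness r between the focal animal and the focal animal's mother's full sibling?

Each parent–offspring link contributes a factor of 1/2, and independent paths through distinct common ancestors add.
Full aunt/uncle↔niece/nephew: two paths of length 3 through the shared grandparent pair: r = 2·(1/2)^3 = 1/4.

0.25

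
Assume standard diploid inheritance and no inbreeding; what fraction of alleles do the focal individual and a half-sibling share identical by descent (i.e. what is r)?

Each parent–offspring link contributes a factor of 1/2, and independent paths through distinct common ancestors add.
Half-sibs share one parent — one path of length 2: r = (1/2)^2 = 1/4.

0.25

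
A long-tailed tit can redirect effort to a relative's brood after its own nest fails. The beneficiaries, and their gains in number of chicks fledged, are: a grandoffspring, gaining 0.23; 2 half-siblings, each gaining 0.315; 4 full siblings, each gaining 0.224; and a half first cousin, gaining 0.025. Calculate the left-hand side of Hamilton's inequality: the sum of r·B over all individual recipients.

r to a grandoffspring = 0.25 (two parent–offspring links: r = (1/2)^2 = 1/4).
r to a half-sibling = 1/4 (half-sibs share one parent — one path of length 2: r = (1/2)^2 = 1/4).
r to a full sibling = 0.5 (full sibs share both parents — two paths of length 2: r = 2·(1/2)^2 = 1/2).
r to a half first cousin = 1/16 (half first cousins share one grandparent — one path of length 4: r = (1/2)^4 = 1/16).
Summing one r·B term per recipient: 1·0.25·0.23 + 2·0.25·0.315 + 4·0.5·0.224 + 1·0.0625·0.025 = 0.6645625.

0.6645625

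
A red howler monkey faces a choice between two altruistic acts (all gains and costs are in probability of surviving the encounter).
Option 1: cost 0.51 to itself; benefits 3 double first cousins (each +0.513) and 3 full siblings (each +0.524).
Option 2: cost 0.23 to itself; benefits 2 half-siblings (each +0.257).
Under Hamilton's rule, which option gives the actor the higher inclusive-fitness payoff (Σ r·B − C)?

Option 1: r to a double first cousin = 0.25.
Option 1: r to a full sibling = 0.5.
Option 1: Σ r·B − C = (3·0.25·0.513 + 3·0.5·0.524) − 0.51 = 0.66075.
Option 2: r to a half-sibling = 0.25.
Option 2: Σ r·B − C = (2·0.25·0.257) − 0.23 = -0.1015.
Option 1 has the higher net inclusive-fitness payoff.

Option 1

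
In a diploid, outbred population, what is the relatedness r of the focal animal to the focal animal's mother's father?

Each parent–offspring link contributes a factor of 1/2, and independent paths through distinct common ancestors add.
Two parent–offspring links: r = (1/2)^2 = 1/4.

0.25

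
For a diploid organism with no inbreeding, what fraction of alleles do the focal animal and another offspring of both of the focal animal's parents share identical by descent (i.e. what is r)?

0.5

Each parent–offspring link contributes a factor of 1/2, and independent paths through distinct common ancestors add.
Full sibs share both parents — two paths of length 2: r = 2·(1/2)^2 = 1/2.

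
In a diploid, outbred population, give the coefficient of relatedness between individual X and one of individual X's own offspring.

0.5

Each parent–offspring link contributes a factor of 1/2, and independent paths through distinct common ancestors add.
One parent–offspring link: r = (1/2)^1 = 1/2.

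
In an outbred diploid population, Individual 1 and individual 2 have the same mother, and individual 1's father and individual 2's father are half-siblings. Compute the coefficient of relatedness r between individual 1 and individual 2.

Relatedness sums over independent paths through distinct common ancestors.
Individual 1 and individual 2 are related in two ways: half-sibs through their shared mother (r = 1/4) and half first cousins through their fathers (r = 1/16).
r = 1/4 + 1/16 = 5/16 = 0.3125.

0.3125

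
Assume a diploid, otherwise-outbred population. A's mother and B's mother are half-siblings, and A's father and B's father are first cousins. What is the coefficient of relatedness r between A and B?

With two independent routes of shared ancestry, r is the sum of the two contributions.
A and B are related in two ways: half first cousins through their mothers (r = 1/16) and second cousins through their fathers (r = 1/32).
r = 1/16 + 1/32 = 0.09375.

0.09375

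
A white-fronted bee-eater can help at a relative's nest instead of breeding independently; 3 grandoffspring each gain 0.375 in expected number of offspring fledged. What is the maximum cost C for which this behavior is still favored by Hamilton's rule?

0.28125

r to a grandoffspring = 0.25 (two parent–offspring links: r = (1/2)^2 = 1/4).
Hamilton's rule: n·r·B > C, so the trait is favored while C < n·r·B = 3·0.25·0.375 = 0.28125.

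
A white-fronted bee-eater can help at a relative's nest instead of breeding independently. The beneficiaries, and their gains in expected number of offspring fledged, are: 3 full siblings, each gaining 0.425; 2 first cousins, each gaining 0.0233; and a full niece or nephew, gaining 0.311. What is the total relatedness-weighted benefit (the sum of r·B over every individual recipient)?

r to a full sibling = 1/2 (full sibs share both parents — two paths of length 2: r = 2·(1/2)^2 = 1/2).
r to a first cousin = 0.125 (first cousins share one grandparent pair — two paths of length 4: r = 2·(1/2)^4 = 1/8).
r to a full niece or nephew = 0.25 (full aunt/uncle↔niece/nephew: two paths of length 3 through the shared grandparent pair: r = 2·(1/2)^3 = 1/4).
Summing one r·B term per recipient: 3·0.5·0.425 + 2·0.125·0.0233 + 1·0.25·0.311 = 0.721075.

0.721075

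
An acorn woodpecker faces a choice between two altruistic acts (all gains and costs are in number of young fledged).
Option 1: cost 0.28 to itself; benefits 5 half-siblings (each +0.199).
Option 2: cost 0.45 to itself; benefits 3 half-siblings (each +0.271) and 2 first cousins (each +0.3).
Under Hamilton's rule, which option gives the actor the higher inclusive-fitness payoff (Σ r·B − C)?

Option 1

Option 1: r to a half-sibling = 0.25.
Option 1: Σ r·B − C = (5·0.25·0.199) − 0.28 = -0.03125.
Option 2: r to a half-sibling = 0.25.
Option 2: r to a first cousin = 0.125.
Option 2: Σ r·B − C = (3·0.25·0.271 + 2·0.125·0.3) − 0.45 = -0.17175.
Option 1 has the higher net inclusive-fitness payoff.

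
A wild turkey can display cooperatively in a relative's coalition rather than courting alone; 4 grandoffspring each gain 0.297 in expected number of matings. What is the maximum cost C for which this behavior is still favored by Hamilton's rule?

r to a grandoffspring = 1/4 (two parent–offspring links: r = (1/2)^2 = 1/4).
Hamilton's rule: n·r·B > C, so the trait is favored while C < n·r·B = 4·0.25·0.297 = 0.297.

0.297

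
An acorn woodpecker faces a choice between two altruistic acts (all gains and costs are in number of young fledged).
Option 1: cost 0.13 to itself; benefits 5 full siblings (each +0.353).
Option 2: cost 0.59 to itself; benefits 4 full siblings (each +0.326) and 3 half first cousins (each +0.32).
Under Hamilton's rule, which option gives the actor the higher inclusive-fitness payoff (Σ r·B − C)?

Option 1: r to a full sibling = 0.5.
Option 1: Σ r·B − C = (5·0.5·0.353) − 0.13 = 0.7525.
Option 2: r to a full sibling = 0.5.
Option 2: r to a half first cousin = 0.0625.
Option 2: Σ r·B − C = (4·0.5·0.326 + 3·0.0625·0.32) − 0.59 = 0.122.
Option 1 has the higher net inclusive-fitness payoff.

Option 1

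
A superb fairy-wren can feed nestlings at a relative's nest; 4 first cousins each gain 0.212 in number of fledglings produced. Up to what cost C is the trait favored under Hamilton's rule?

r to a first cousin = 0.125 (first cousins share one grandparent pair — two paths of length 4: r = 2·(1/2)^4 = 1/8).
Hamilton's rule: n·r·B > C, so the trait is favored while C < n·r·B = 4·0.125·0.212 = 0.106.

0.106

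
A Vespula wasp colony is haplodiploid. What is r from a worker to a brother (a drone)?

Her haploid brother carries none of their father's genes and a random half of their mother's genome; that half matches the maternal half of her own genome with probability 1/2: r = 1/2 · 1/2 = 1/4.

0.25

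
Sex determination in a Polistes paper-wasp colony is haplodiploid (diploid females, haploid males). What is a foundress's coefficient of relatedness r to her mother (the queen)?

0.5

One meiotic link between diploid queen and diploid daughter: r = 1/2.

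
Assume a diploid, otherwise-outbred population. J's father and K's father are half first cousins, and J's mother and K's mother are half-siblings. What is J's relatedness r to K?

Relatedness sums over independent paths through distinct common ancestors.
J and K are related in two ways: half second cousins through their fathers (r = 1/64) and half first cousins through their mothers (r = 1/16).
r = 1/64 + 1/16 = 0.078125.

0.078125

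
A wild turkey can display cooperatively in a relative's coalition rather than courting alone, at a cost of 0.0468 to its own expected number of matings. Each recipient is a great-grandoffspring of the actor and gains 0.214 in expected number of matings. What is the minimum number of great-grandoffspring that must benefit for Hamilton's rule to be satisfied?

r to a great-grandoffspring = 1/8 (three parent–offspring links: r = (1/2)^3 = 1/8).
Hamilton's rule: n·r·B > C  ⇒  n > C/(r·B) = 0.0468/(0.125·0.214) = 1.75.
The smallest integer exceeding 1.75 is 2.

2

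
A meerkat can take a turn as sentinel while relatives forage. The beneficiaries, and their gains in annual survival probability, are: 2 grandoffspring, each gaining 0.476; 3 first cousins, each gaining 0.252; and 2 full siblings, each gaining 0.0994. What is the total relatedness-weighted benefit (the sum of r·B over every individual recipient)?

0.4319

r to a grandoffspring = 0.25 (two parent–offspring links: r = (1/2)^2 = 1/4).
r to a first cousin = 1/8 (first cousins share one grandparent pair — two paths of length 4: r = 2·(1/2)^4 = 1/8).
r to a full sibling = 1/2 (full sibs share both parents — two paths of length 2: r = 2·(1/2)^2 = 1/2).
Summing one r·B term per recipient: 2·0.25·0.476 + 3·0.125·0.252 + 2·0.5·0.0994 = 0.4319.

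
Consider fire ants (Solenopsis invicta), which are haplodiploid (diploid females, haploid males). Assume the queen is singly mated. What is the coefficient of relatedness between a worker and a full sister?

0.75

Haplodiploid full sisters inherit their father's entire haploid genome identically (contributing 1/2) and on average half of their mother's contribution (1/2 · 1/2 = 1/4); r = 1/2 + 1/4 = 3/4.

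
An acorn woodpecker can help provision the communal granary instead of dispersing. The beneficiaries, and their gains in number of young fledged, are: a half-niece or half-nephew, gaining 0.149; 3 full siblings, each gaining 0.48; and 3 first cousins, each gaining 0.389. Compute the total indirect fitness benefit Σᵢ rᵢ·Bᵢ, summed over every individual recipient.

0.8845

r to a half-niece or half-nephew = 1/8 (half-aunt/uncle↔niece/nephew: one path of length 3: r = (1/2)^3 = 1/8).
r to a full sibling = 0.5 (full sibs share both parents — two paths of length 2: r = 2·(1/2)^2 = 1/2).
r to a first cousin = 0.125 (first cousins share one grandparent pair — two paths of length 4: r = 2·(1/2)^4 = 1/8).
Summing one r·B term per recipient: 1·0.125·0.149 + 3·0.5·0.48 + 3·0.125·0.389 = 0.8845.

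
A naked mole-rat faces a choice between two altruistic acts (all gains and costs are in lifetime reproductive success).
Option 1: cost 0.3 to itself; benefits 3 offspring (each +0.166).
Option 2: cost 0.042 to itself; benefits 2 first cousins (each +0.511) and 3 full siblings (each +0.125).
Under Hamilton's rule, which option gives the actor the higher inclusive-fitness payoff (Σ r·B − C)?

Option 1: r to an offspring = 0.5.
Option 1: Σ r·B − C = (3·0.5·0.166) − 0.3 = -0.051.
Option 2: r to a first cousin = 0.125.
Option 2: r to a full sibling = 0.5.
Option 2: Σ r·B − C = (2·0.125·0.511 + 3·0.5·0.125) − 0.042 = 0.27325.
Option 2 has the higher net inclusive-fitness payoff.

Option 2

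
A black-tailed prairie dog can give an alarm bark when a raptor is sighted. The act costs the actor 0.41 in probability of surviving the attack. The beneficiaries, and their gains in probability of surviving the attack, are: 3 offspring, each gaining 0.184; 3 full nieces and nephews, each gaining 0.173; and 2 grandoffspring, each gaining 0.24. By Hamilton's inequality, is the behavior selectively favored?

Hamilton's rule: the trait is favored when the sum of r·B over every recipient exceeds the actor's cost C.
r to an offspring = 0.5 (one parent–offspring link: r = (1/2)^1 = 1/2).
r to a full niece or nephew = 0.25 (full aunt/uncle↔niece/nephew: two paths of length 3 through the shared grandparent pair: r = 2·(1/2)^3 = 1/4).
r to a grandoffspring = 0.25 (two parent–offspring links: r = (1/2)^2 = 1/4).
Summing one r·B term per recipient: 3·0.5·0.184 + 3·0.25·0.173 + 2·0.25·0.24 = 0.52575.
0.52575 > 0.41: the indirect benefit exceeds the cost.

Yes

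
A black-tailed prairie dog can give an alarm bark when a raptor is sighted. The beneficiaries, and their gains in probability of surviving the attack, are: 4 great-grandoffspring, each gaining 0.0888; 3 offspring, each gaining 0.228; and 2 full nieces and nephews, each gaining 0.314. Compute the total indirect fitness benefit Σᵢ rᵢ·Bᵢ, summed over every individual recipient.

0.5434

r to a great-grandoffspring = 1/8 (three parent–offspring links: r = (1/2)^3 = 1/8).
r to an offspring = 0.5 (one parent–offspring link: r = (1/2)^1 = 1/2).
r to a full niece or nephew = 0.25 (full aunt/uncle↔niece/nephew: two paths of length 3 through the shared grandparent pair: r = 2·(1/2)^3 = 1/4).
Summing one r·B term per recipient: 4·0.125·0.0888 + 3·0.5·0.228 + 2·0.25·0.314 = 0.5434.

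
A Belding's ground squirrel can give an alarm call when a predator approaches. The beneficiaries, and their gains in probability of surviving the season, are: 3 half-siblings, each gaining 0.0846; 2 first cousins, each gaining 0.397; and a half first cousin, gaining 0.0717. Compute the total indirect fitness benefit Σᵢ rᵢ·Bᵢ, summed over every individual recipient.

0.16718125

r to a half-sibling = 1/4 (half-sibs share one parent — one path of length 2: r = (1/2)^2 = 1/4).
r to a first cousin = 0.125 (first cousins share one grandparent pair — two paths of length 4: r = 2·(1/2)^4 = 1/8).
r to a half first cousin = 1/16 (half first cousins share one grandparent — one path of length 4: r = (1/2)^4 = 1/16).
Summing one r·B term per recipient: 3·0.25·0.0846 + 2·0.125·0.397 + 1·0.0625·0.0717 = 0.16718125.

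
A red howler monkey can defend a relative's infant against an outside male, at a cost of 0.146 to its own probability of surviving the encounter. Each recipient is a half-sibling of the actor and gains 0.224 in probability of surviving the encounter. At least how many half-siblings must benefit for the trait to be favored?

r to a half-sibling = 0.25 (half-sibs share one parent — one path of length 2: r = (1/2)^2 = 1/4).
Hamilton's rule: n·r·B > C  ⇒  n > C/(r·B) = 0.146/(0.25·0.224) = 2.607.
The smallest integer exceeding 2.607 is 3.

3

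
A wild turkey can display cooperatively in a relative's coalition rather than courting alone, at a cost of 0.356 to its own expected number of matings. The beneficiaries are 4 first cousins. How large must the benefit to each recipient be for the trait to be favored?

r to a first cousin = 1/8 (first cousins share one grandparent pair — two paths of length 4: r = 2·(1/2)^4 = 1/8).
Hamilton's rule with n recipients of equal r: n·r·B > C, so B > C/(n·r) = 0.356/(4·0.125) = 0.712.

0.712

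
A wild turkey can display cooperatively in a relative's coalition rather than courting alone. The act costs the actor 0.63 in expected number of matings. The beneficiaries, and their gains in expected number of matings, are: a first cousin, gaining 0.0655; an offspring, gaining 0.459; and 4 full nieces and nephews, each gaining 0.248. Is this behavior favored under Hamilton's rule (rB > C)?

No

Hamilton's rule: the trait is favored when the sum of r·B over every recipient exceeds the actor's cost C.
r to a first cousin = 0.125 (first cousins share one grandparent pair — two paths of length 4: r = 2·(1/2)^4 = 1/8).
r to an offspring = 0.5 (one parent–offspring link: r = (1/2)^1 = 1/2).
r to a full niece or nephew = 1/4 (full aunt/uncle↔niece/nephew: two paths of length 3 through the shared grandparent pair: r = 2·(1/2)^3 = 1/4).
Summing one r·B term per recipient: 1·0.125·0.0655 + 1·0.5·0.459 + 4·0.25·0.248 = 0.4856875.
0.4856875 < 0.63: the indirect benefit is less than the cost.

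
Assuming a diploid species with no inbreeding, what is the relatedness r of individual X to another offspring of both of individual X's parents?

Each parent–offspring link contributes a factor of 1/2, and independent paths through distinct common ancestors add.
Full sibs share both parents — two paths of length 2: r = 2·(1/2)^2 = 1/2.

0.5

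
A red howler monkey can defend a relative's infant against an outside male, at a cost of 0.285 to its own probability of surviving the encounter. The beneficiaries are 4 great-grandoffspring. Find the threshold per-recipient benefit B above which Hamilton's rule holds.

r to a great-grandoffspring = 0.125 (three parent–offspring links: r = (1/2)^3 = 1/8).
Hamilton's rule with n recipients of equal r: n·r·B > C, so B > C/(n·r) = 0.285/(4·0.125) = 0.57.

0.57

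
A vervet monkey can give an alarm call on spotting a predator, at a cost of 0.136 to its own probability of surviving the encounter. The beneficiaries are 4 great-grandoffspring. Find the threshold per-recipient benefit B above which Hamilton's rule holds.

0.272

r to a great-grandoffspring = 1/8 (three parent–offspring links: r = (1/2)^3 = 1/8).
Hamilton's rule with n recipients of equal r: n·r·B > C, so B > C/(n·r) = 0.136/(4·0.125) = 0.272.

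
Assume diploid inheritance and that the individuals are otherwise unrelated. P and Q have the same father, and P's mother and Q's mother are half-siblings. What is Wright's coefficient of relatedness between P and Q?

0.3125

Relatedness sums over independent paths through distinct common ancestors.
P and Q are related in two ways: half-sibs through their shared father (r = 1/4) and half first cousins through their mothers (r = 1/16).
r = 1/4 + 1/16 = 0.3125.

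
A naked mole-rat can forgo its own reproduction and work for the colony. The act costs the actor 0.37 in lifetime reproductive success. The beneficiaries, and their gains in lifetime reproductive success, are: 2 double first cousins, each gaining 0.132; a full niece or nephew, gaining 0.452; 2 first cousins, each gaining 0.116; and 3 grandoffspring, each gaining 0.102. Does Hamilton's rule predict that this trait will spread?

No

Hamilton's rule: the trait is favored when the sum of r·B over every recipient exceeds the actor's cost C.
r to a double first cousin = 0.25 (double first cousins share both grandparent pairs — four paths of length 4: r = 4·(1/2)^4 = 1/4).
r to a full niece or nephew = 1/4 (full aunt/uncle↔niece/nephew: two paths of length 3 through the shared grandparent pair: r = 2·(1/2)^3 = 1/4).
r to a first cousin = 0.125 (first cousins share one grandparent pair — two paths of length 4: r = 2·(1/2)^4 = 1/8).
r to a grandoffspring = 1/4 (two parent–offspring links: r = (1/2)^2 = 1/4).
Summing one r·B term per recipient: 2·0.25·0.132 + 1·0.25·0.452 + 2·0.125·0.116 + 3·0.25·0.102 = 0.2845.
0.2845 < 0.37: the indirect benefit is less than the cost.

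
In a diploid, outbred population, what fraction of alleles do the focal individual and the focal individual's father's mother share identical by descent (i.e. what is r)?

Each parent–offspring link contributes a factor of 1/2, and independent paths through distinct common ancestors add.
Two parent–offspring links: r = (1/2)^2 = 1/4.

0.25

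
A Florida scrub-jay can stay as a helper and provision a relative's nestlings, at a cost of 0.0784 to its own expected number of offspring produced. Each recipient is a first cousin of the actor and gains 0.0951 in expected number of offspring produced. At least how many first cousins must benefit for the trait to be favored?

r to a first cousin = 1/8 (first cousins share one grandparent pair — two paths of length 4: r = 2·(1/2)^4 = 1/8).
Hamilton's rule: n·r·B > C  ⇒  n > C/(r·B) = 0.0784/(0.125·0.0951) = 6.595.
The smallest integer exceeding 6.595 is 7.

7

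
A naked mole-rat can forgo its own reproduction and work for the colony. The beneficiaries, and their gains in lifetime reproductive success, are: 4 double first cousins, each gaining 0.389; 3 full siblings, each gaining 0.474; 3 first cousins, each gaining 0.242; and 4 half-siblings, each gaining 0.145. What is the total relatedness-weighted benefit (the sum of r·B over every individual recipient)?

r to a double first cousin = 1/4 (double first cousins share both grandparent pairs — four paths of length 4: r = 4·(1/2)^4 = 1/4).
r to a full sibling = 0.5 (full sibs share both parents — two paths of length 2: r = 2·(1/2)^2 = 1/2).
r to a first cousin = 0.125 (first cousins share one grandparent pair — two paths of length 4: r = 2·(1/2)^4 = 1/8).
r to a half-sibling = 0.25 (half-sibs share one parent — one path of length 2: r = (1/2)^2 = 1/4).
Summing one r·B term per recipient: 4·0.25·0.389 + 3·0.5·0.474 + 3·0.125·0.242 + 4·0.25·0.145 = 1.33575.

1.33575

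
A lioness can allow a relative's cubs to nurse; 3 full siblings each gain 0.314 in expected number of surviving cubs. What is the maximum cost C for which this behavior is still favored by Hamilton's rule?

r to a full sibling = 0.5 (full sibs share both parents — two paths of length 2: r = 2·(1/2)^2 = 1/2).
Hamilton's rule: n·r·B > C, so the trait is favored while C < n·r·B = 3·0.5·0.314 = 0.471.

0.471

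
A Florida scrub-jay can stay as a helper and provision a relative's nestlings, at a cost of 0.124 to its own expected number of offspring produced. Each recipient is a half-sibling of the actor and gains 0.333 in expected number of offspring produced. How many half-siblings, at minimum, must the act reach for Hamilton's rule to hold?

2

r to a half-sibling = 1/4 (half-sibs share one parent — one path of length 2: r = (1/2)^2 = 1/4).
Hamilton's rule: n·r·B > C  ⇒  n > C/(r·B) = 0.124/(0.25·0.333) = 1.489.
The smallest integer exceeding 1.489 is 2.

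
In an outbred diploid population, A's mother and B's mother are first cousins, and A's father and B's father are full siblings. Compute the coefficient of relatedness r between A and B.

0.15625

Relatedness sums over independent paths through distinct common ancestors.
A and B are related in two ways: second cousins through their mothers (r = 1/32) and first cousins through their fathers (r = 1/8).
r = 1/32 + 1/8 = 0.15625.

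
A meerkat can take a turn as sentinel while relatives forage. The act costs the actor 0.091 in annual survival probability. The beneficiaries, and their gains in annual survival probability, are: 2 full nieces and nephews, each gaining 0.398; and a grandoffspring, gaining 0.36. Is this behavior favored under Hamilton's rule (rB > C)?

Hamilton's rule: the trait is favored when the sum of r·B over every recipient exceeds the actor's cost C.
r to a full niece or nephew = 1/4 (full aunt/uncle↔niece/nephew: two paths of length 3 through the shared grandparent pair: r = 2·(1/2)^3 = 1/4).
r to a grandoffspring = 0.25 (two parent–offspring links: r = (1/2)^2 = 1/4).
Summing one r·B term per recipient: 2·0.25·0.398 + 1·0.25·0.36 = 0.289.
0.289 > 0.091: the indirect benefit exceeds the cost.

Yes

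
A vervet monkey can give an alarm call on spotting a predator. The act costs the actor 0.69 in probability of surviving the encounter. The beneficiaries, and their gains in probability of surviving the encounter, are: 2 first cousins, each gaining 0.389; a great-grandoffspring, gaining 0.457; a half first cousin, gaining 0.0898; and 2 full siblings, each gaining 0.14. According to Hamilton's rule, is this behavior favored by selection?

No

Hamilton's rule: the trait is favored when the sum of r·B over every recipient exceeds the actor's cost C.
r to a first cousin = 0.125 (first cousins share one grandparent pair — two paths of length 4: r = 2·(1/2)^4 = 1/8).
r to a great-grandoffspring = 0.125 (three parent–offspring links: r = (1/2)^3 = 1/8).
r to a half first cousin = 0.0625 (half first cousins share one grandparent — one path of length 4: r = (1/2)^4 = 1/16).
r to a full sibling = 1/2 (full sibs share both parents — two paths of length 2: r = 2·(1/2)^2 = 1/2).
Summing one r·B term per recipient: 2·0.125·0.389 + 1·0.125·0.457 + 1·0.0625·0.0898 + 2·0.5·0.14 = 0.2999875.
0.2999875 < 0.69: the indirect benefit is less than the cost.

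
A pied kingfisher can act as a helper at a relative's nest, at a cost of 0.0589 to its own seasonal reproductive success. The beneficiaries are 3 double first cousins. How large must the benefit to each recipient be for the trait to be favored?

r to a double first cousin = 0.25 (double first cousins share both grandparent pairs — four paths of length 4: r = 4·(1/2)^4 = 1/4).
Hamilton's rule with n recipients of equal r: n·r·B > C, so B > C/(n·r) = 0.0589/(3·0.25) = 0.0785.

0.0785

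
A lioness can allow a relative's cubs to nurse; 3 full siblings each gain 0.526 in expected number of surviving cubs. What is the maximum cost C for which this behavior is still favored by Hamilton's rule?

0.789

r to a full sibling = 0.5 (full sibs share both parents — two paths of length 2: r = 2·(1/2)^2 = 1/2).
Hamilton's rule: n·r·B > C, so the trait is favored while C < n·r·B = 3·0.5·0.526 = 0.789.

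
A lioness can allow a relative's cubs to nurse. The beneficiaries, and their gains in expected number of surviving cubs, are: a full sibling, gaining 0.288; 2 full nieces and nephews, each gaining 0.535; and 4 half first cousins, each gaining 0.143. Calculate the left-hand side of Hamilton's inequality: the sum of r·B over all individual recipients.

0.44725

r to a full sibling = 0.5 (full sibs share both parents — two paths of length 2: r = 2·(1/2)^2 = 1/2).
r to a full niece or nephew = 0.25 (full aunt/uncle↔niece/nephew: two paths of length 3 through the shared grandparent pair: r = 2·(1/2)^3 = 1/4).
r to a half first cousin = 1/16 (half first cousins share one grandparent — one path of length 4: r = (1/2)^4 = 1/16).
Summing one r·B term per recipient: 1·0.5·0.288 + 2·0.25·0.535 + 4·0.0625·0.143 = 0.44725.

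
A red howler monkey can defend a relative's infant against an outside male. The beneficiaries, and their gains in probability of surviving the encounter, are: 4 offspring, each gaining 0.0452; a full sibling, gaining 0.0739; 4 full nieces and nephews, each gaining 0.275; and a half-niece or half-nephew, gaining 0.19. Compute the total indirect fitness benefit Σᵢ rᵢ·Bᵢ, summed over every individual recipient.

0.4261

r to an offspring = 0.5 (one parent–offspring link: r = (1/2)^1 = 1/2).
r to a full sibling = 1/2 (full sibs share both parents — two paths of length 2: r = 2·(1/2)^2 = 1/2).
r to a full niece or nephew = 1/4 (full aunt/uncle↔niece/nephew: two paths of length 3 through the shared grandparent pair: r = 2·(1/2)^3 = 1/4).
r to a half-niece or half-nephew = 1/8 (half-aunt/uncle↔niece/nephew: one path of length 3: r = (1/2)^3 = 1/8).
Summing one r·B term per recipient: 4·0.5·0.0452 + 1·0.5·0.0739 + 4·0.25·0.275 + 1·0.125·0.19 = 0.4261.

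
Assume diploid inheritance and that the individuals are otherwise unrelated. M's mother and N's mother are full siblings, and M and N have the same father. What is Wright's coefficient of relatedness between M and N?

0.375

Relatedness sums over independent paths through distinct common ancestors.
M and N are related in two ways: first cousins through their mothers (r = 1/8) and half-sibs through their shared father (r = 1/4).
r = 1/8 + 1/4 = 0.375.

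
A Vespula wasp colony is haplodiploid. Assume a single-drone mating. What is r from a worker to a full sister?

Haplodiploid full sisters inherit their father's entire haploid genome identically (contributing 1/2) and on average half of their mother's contribution (1/2 · 1/2 = 1/4); r = 1/2 + 1/4 = 3/4.

0.75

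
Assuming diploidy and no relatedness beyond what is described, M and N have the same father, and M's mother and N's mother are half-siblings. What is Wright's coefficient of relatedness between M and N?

0.3125

Relatedness sums over independent paths through distinct common ancestors.
M and N are related in two ways: half-sibs through their shared father (r = 1/4) and half first cousins through their mothers (r = 1/16).
r = 1/4 + 1/16 = 0.3125.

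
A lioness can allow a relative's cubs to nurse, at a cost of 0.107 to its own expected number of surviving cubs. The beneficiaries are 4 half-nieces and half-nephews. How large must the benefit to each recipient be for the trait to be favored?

0.214

r to a half-niece or half-nephew = 1/8 (half-aunt/uncle↔niece/nephew: one path of length 3: r = (1/2)^3 = 1/8).
Hamilton's rule with n recipients of equal r: n·r·B > C, so B > C/(n·r) = 0.107/(4·0.125) = 0.214.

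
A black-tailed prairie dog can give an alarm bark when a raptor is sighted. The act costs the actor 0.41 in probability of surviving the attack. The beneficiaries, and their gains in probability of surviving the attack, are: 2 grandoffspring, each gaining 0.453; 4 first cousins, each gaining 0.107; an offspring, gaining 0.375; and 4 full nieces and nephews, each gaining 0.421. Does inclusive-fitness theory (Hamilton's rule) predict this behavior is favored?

Hamilton's rule: the trait is favored when the sum of r·B over every recipient exceeds the actor's cost C.
r to a grandoffspring = 0.25 (two parent–offspring links: r = (1/2)^2 = 1/4).
r to a first cousin = 1/8 (first cousins share one grandparent pair — two paths of length 4: r = 2·(1/2)^4 = 1/8).
r to an offspring = 1/2 (one parent–offspring link: r = (1/2)^1 = 1/2).
r to a full niece or nephew = 1/4 (full aunt/uncle↔niece/nephew: two paths of length 3 through the shared grandparent pair: r = 2·(1/2)^3 = 1/4).
Summing one r·B term per recipient: 2·0.25·0.453 + 4·0.125·0.107 + 1·0.5·0.375 + 4·0.25·0.421 = 0.8885.
0.8885 > 0.41: the indirect benefit exceeds the cost.

Yes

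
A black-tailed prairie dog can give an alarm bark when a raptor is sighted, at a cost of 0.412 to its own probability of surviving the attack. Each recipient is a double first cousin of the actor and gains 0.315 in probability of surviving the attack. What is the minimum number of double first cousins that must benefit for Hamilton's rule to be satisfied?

r to a double first cousin = 0.25 (double first cousins share both grandparent pairs — four paths of length 4: r = 4·(1/2)^4 = 1/4).
Hamilton's rule: n·r·B > C  ⇒  n > C/(r·B) = 0.412/(0.25·0.315) = 5.232.
The smallest integer exceeding 5.232 is 6.

6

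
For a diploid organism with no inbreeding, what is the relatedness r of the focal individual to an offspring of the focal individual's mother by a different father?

Each parent–offspring link contributes a factor of 1/2, and independent paths through distinct common ancestors add.
Half-sibs share one parent — one path of length 2: r = (1/2)^2 = 1/4.

0.25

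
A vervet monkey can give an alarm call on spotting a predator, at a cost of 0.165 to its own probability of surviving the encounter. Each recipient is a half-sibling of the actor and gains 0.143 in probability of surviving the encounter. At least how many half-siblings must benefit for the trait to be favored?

r to a half-sibling = 0.25 (half-sibs share one parent — one path of length 2: r = (1/2)^2 = 1/4).
Hamilton's rule: n·r·B > C  ⇒  n > C/(r·B) = 0.165/(0.25·0.143) = 4.615.
The smallest integer exceeding 4.615 is 5.

5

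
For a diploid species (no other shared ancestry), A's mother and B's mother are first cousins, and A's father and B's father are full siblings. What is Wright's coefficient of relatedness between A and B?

Independent pedigree routes through distinct common ancestors add.
A and B are related in two ways: second cousins through their mothers (r = 1/32) and first cousins through their fathers (r = 1/8).
r = 1/32 + 1/8 = 0.15625.

0.15625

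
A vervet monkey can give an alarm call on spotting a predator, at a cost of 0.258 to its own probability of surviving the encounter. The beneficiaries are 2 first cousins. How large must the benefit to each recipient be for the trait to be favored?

r to a first cousin = 1/8 (first cousins share one grandparent pair — two paths of length 4: r = 2·(1/2)^4 = 1/8).
Hamilton's rule with n recipients of equal r: n·r·B > C, so B > C/(n·r) = 0.258/(2·0.125) = 1.032.

1.032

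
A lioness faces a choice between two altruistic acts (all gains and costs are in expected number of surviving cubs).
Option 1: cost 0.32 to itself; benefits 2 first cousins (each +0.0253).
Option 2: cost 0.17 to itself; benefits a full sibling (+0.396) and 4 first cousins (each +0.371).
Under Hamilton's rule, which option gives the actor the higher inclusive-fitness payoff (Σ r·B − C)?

Option 2

Option 1: r to a first cousin = 0.125.
Option 1: Σ r·B − C = (2·0.125·0.0253) − 0.32 = -0.313675.
Option 2: r to a full sibling = 0.5.
Option 2: r to a first cousin = 0.125.
Option 2: Σ r·B − C = (1·0.5·0.396 + 4·0.125·0.371) − 0.17 = 0.2135.
Option 2 has the higher net inclusive-fitness payoff.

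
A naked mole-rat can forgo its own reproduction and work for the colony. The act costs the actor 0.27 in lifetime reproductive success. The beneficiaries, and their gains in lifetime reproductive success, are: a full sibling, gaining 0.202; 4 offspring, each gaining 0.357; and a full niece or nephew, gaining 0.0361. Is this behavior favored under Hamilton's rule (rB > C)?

Yes

Hamilton's rule: the trait is favored when the sum of r·B over every recipient exceeds the actor's cost C.
r to a full sibling = 0.5 (full sibs share both parents — two paths of length 2: r = 2·(1/2)^2 = 1/2).
r to an offspring = 0.5 (one parent–offspring link: r = (1/2)^1 = 1/2).
r to a full niece or nephew = 1/4 (full aunt/uncle↔niece/nephew: two paths of length 3 through the shared grandparent pair: r = 2·(1/2)^3 = 1/4).
Summing one r·B term per recipient: 1·0.5·0.202 + 4·0.5·0.357 + 1·0.25·0.0361 = 0.824025.
0.824025 > 0.27: the indirect benefit exceeds the cost.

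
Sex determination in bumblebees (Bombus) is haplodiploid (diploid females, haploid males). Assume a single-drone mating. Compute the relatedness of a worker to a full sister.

Haplodiploid full sisters inherit their father's entire haploid genome identically (contributing 1/2) and on average half of their mother's contribution (1/2 · 1/2 = 1/4); r = 1/2 + 1/4 = 3/4.

0.75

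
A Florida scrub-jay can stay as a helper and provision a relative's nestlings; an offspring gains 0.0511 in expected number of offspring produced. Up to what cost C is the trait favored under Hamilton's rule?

0.02555

r to an offspring = 0.5 (one parent–offspring link: r = (1/2)^1 = 1/2).
Hamilton's rule: n·r·B > C, so the trait is favored while C < n·r·B = 1·0.5·0.0511 = 0.02555.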